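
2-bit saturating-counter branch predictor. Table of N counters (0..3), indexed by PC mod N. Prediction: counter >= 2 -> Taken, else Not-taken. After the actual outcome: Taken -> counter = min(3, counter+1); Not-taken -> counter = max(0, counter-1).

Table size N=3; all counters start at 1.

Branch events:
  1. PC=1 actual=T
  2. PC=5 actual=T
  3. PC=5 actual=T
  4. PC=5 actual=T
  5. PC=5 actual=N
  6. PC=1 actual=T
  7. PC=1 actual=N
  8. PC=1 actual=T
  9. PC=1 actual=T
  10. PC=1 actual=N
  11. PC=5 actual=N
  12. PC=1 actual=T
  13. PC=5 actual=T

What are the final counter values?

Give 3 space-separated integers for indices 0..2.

Ev 1: PC=1 idx=1 pred=N actual=T -> ctr[1]=2
Ev 2: PC=5 idx=2 pred=N actual=T -> ctr[2]=2
Ev 3: PC=5 idx=2 pred=T actual=T -> ctr[2]=3
Ev 4: PC=5 idx=2 pred=T actual=T -> ctr[2]=3
Ev 5: PC=5 idx=2 pred=T actual=N -> ctr[2]=2
Ev 6: PC=1 idx=1 pred=T actual=T -> ctr[1]=3
Ev 7: PC=1 idx=1 pred=T actual=N -> ctr[1]=2
Ev 8: PC=1 idx=1 pred=T actual=T -> ctr[1]=3
Ev 9: PC=1 idx=1 pred=T actual=T -> ctr[1]=3
Ev 10: PC=1 idx=1 pred=T actual=N -> ctr[1]=2
Ev 11: PC=5 idx=2 pred=T actual=N -> ctr[2]=1
Ev 12: PC=1 idx=1 pred=T actual=T -> ctr[1]=3
Ev 13: PC=5 idx=2 pred=N actual=T -> ctr[2]=2

Answer: 1 3 2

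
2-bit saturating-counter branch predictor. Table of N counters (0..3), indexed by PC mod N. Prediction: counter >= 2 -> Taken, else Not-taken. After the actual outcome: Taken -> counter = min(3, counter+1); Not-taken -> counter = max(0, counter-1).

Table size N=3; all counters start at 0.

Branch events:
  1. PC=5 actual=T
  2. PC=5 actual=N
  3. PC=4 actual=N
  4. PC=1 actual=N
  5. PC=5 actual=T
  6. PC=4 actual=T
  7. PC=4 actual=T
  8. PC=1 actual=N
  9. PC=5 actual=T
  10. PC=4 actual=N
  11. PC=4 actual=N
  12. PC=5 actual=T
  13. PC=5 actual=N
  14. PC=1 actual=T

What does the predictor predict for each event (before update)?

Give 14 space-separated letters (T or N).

Answer: N N N N N N N T N N N T T N

Derivation:
Ev 1: PC=5 idx=2 pred=N actual=T -> ctr[2]=1
Ev 2: PC=5 idx=2 pred=N actual=N -> ctr[2]=0
Ev 3: PC=4 idx=1 pred=N actual=N -> ctr[1]=0
Ev 4: PC=1 idx=1 pred=N actual=N -> ctr[1]=0
Ev 5: PC=5 idx=2 pred=N actual=T -> ctr[2]=1
Ev 6: PC=4 idx=1 pred=N actual=T -> ctr[1]=1
Ev 7: PC=4 idx=1 pred=N actual=T -> ctr[1]=2
Ev 8: PC=1 idx=1 pred=T actual=N -> ctr[1]=1
Ev 9: PC=5 idx=2 pred=N actual=T -> ctr[2]=2
Ev 10: PC=4 idx=1 pred=N actual=N -> ctr[1]=0
Ev 11: PC=4 idx=1 pred=N actual=N -> ctr[1]=0
Ev 12: PC=5 idx=2 pred=T actual=T -> ctr[2]=3
Ev 13: PC=5 idx=2 pred=T actual=N -> ctr[2]=2
Ev 14: PC=1 idx=1 pred=N actual=T -> ctr[1]=1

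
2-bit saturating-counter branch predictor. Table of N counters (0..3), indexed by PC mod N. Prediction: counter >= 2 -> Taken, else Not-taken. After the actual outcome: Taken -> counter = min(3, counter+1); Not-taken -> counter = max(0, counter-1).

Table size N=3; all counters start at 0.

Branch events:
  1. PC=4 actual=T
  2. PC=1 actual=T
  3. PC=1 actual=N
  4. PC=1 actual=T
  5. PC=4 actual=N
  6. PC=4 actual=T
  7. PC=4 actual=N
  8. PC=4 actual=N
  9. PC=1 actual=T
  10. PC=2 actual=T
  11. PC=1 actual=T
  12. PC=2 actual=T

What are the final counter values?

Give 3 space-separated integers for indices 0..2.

Ev 1: PC=4 idx=1 pred=N actual=T -> ctr[1]=1
Ev 2: PC=1 idx=1 pred=N actual=T -> ctr[1]=2
Ev 3: PC=1 idx=1 pred=T actual=N -> ctr[1]=1
Ev 4: PC=1 idx=1 pred=N actual=T -> ctr[1]=2
Ev 5: PC=4 idx=1 pred=T actual=N -> ctr[1]=1
Ev 6: PC=4 idx=1 pred=N actual=T -> ctr[1]=2
Ev 7: PC=4 idx=1 pred=T actual=N -> ctr[1]=1
Ev 8: PC=4 idx=1 pred=N actual=N -> ctr[1]=0
Ev 9: PC=1 idx=1 pred=N actual=T -> ctr[1]=1
Ev 10: PC=2 idx=2 pred=N actual=T -> ctr[2]=1
Ev 11: PC=1 idx=1 pred=N actual=T -> ctr[1]=2
Ev 12: PC=2 idx=2 pred=N actual=T -> ctr[2]=2

Answer: 0 2 2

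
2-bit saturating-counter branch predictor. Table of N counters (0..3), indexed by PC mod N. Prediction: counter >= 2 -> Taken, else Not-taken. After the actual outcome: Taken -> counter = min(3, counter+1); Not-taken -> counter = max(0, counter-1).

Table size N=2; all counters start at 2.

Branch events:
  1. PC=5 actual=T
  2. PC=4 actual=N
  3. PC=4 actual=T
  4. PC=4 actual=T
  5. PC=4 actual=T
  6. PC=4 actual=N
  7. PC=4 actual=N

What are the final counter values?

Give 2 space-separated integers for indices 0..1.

Answer: 1 3

Derivation:
Ev 1: PC=5 idx=1 pred=T actual=T -> ctr[1]=3
Ev 2: PC=4 idx=0 pred=T actual=N -> ctr[0]=1
Ev 3: PC=4 idx=0 pred=N actual=T -> ctr[0]=2
Ev 4: PC=4 idx=0 pred=T actual=T -> ctr[0]=3
Ev 5: PC=4 idx=0 pred=T actual=T -> ctr[0]=3
Ev 6: PC=4 idx=0 pred=T actual=N -> ctr[0]=2
Ev 7: PC=4 idx=0 pred=T actual=N -> ctr[0]=1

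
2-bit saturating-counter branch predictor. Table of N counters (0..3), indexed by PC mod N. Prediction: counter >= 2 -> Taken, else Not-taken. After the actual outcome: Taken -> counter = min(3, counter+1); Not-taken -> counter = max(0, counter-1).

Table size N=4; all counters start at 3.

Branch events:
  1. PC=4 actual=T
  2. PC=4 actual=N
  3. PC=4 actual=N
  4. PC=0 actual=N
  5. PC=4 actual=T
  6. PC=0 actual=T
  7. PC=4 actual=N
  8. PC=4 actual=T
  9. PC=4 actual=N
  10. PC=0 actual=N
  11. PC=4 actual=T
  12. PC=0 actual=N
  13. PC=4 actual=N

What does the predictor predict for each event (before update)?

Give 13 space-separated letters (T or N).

Ev 1: PC=4 idx=0 pred=T actual=T -> ctr[0]=3
Ev 2: PC=4 idx=0 pred=T actual=N -> ctr[0]=2
Ev 3: PC=4 idx=0 pred=T actual=N -> ctr[0]=1
Ev 4: PC=0 idx=0 pred=N actual=N -> ctr[0]=0
Ev 5: PC=4 idx=0 pred=N actual=T -> ctr[0]=1
Ev 6: PC=0 idx=0 pred=N actual=T -> ctr[0]=2
Ev 7: PC=4 idx=0 pred=T actual=N -> ctr[0]=1
Ev 8: PC=4 idx=0 pred=N actual=T -> ctr[0]=2
Ev 9: PC=4 idx=0 pred=T actual=N -> ctr[0]=1
Ev 10: PC=0 idx=0 pred=N actual=N -> ctr[0]=0
Ev 11: PC=4 idx=0 pred=N actual=T -> ctr[0]=1
Ev 12: PC=0 idx=0 pred=N actual=N -> ctr[0]=0
Ev 13: PC=4 idx=0 pred=N actual=N -> ctr[0]=0

Answer: T T T N N N T N T N N N N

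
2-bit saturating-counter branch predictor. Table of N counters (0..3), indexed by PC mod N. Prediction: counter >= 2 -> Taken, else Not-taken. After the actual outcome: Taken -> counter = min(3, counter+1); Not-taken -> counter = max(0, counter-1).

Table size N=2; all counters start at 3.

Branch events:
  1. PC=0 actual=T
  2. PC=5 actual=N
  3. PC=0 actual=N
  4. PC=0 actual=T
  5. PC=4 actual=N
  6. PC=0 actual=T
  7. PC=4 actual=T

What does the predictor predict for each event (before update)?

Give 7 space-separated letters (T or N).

Ev 1: PC=0 idx=0 pred=T actual=T -> ctr[0]=3
Ev 2: PC=5 idx=1 pred=T actual=N -> ctr[1]=2
Ev 3: PC=0 idx=0 pred=T actual=N -> ctr[0]=2
Ev 4: PC=0 idx=0 pred=T actual=T -> ctr[0]=3
Ev 5: PC=4 idx=0 pred=T actual=N -> ctr[0]=2
Ev 6: PC=0 idx=0 pred=T actual=T -> ctr[0]=3
Ev 7: PC=4 idx=0 pred=T actual=T -> ctr[0]=3

Answer: T T T T T T T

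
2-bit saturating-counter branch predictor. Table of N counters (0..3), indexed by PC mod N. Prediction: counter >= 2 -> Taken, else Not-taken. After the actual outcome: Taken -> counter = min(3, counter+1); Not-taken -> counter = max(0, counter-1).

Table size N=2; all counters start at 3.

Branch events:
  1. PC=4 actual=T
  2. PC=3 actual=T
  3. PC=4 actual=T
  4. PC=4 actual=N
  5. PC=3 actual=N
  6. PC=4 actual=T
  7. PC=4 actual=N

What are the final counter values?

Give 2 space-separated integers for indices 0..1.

Answer: 2 2

Derivation:
Ev 1: PC=4 idx=0 pred=T actual=T -> ctr[0]=3
Ev 2: PC=3 idx=1 pred=T actual=T -> ctr[1]=3
Ev 3: PC=4 idx=0 pred=T actual=T -> ctr[0]=3
Ev 4: PC=4 idx=0 pred=T actual=N -> ctr[0]=2
Ev 5: PC=3 idx=1 pred=T actual=N -> ctr[1]=2
Ev 6: PC=4 idx=0 pred=T actual=T -> ctr[0]=3
Ev 7: PC=4 idx=0 pred=T actual=N -> ctr[0]=2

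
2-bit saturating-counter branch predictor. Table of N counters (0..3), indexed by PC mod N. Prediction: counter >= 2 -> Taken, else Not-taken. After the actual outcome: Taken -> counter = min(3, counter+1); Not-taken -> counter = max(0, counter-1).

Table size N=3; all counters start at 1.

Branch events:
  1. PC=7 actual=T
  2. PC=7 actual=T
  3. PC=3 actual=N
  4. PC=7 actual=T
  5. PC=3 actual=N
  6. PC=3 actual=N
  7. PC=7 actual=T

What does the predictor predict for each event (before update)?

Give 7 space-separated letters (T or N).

Ev 1: PC=7 idx=1 pred=N actual=T -> ctr[1]=2
Ev 2: PC=7 idx=1 pred=T actual=T -> ctr[1]=3
Ev 3: PC=3 idx=0 pred=N actual=N -> ctr[0]=0
Ev 4: PC=7 idx=1 pred=T actual=T -> ctr[1]=3
Ev 5: PC=3 idx=0 pred=N actual=N -> ctr[0]=0
Ev 6: PC=3 idx=0 pred=N actual=N -> ctr[0]=0
Ev 7: PC=7 idx=1 pred=T actual=T -> ctr[1]=3

Answer: N T N T N N T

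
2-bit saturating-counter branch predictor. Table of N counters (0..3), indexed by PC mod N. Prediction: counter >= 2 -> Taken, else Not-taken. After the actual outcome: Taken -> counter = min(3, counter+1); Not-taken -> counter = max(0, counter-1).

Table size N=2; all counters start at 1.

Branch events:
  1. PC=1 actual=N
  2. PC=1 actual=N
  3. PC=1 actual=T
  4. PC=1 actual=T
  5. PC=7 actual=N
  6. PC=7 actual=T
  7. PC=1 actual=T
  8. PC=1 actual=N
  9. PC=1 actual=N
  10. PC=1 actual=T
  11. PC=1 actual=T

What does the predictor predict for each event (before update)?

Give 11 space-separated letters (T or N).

Answer: N N N N T N T T T N T

Derivation:
Ev 1: PC=1 idx=1 pred=N actual=N -> ctr[1]=0
Ev 2: PC=1 idx=1 pred=N actual=N -> ctr[1]=0
Ev 3: PC=1 idx=1 pred=N actual=T -> ctr[1]=1
Ev 4: PC=1 idx=1 pred=N actual=T -> ctr[1]=2
Ev 5: PC=7 idx=1 pred=T actual=N -> ctr[1]=1
Ev 6: PC=7 idx=1 pred=N actual=T -> ctr[1]=2
Ev 7: PC=1 idx=1 pred=T actual=T -> ctr[1]=3
Ev 8: PC=1 idx=1 pred=T actual=N -> ctr[1]=2
Ev 9: PC=1 idx=1 pred=T actual=N -> ctr[1]=1
Ev 10: PC=1 idx=1 pred=N actual=T -> ctr[1]=2
Ev 11: PC=1 idx=1 pred=T actual=T -> ctr[1]=3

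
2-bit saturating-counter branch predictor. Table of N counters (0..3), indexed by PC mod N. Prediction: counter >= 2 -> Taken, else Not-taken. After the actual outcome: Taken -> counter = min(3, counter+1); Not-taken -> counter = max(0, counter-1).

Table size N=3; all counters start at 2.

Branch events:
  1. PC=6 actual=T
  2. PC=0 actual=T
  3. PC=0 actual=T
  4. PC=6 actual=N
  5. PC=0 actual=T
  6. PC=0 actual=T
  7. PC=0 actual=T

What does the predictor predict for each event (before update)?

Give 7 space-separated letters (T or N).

Ev 1: PC=6 idx=0 pred=T actual=T -> ctr[0]=3
Ev 2: PC=0 idx=0 pred=T actual=T -> ctr[0]=3
Ev 3: PC=0 idx=0 pred=T actual=T -> ctr[0]=3
Ev 4: PC=6 idx=0 pred=T actual=N -> ctr[0]=2
Ev 5: PC=0 idx=0 pred=T actual=T -> ctr[0]=3
Ev 6: PC=0 idx=0 pred=T actual=T -> ctr[0]=3
Ev 7: PC=0 idx=0 pred=T actual=T -> ctr[0]=3

Answer: T T T T T T T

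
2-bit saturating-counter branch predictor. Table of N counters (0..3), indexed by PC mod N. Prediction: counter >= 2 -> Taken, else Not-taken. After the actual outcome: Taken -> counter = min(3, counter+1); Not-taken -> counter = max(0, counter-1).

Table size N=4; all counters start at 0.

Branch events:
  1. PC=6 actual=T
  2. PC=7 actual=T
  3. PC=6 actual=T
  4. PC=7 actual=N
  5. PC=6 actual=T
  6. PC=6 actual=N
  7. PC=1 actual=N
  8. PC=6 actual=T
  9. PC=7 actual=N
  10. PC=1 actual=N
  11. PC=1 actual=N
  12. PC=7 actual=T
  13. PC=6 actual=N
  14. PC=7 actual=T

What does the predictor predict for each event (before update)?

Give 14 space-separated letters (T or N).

Answer: N N N N T T N T N N N N T N

Derivation:
Ev 1: PC=6 idx=2 pred=N actual=T -> ctr[2]=1
Ev 2: PC=7 idx=3 pred=N actual=T -> ctr[3]=1
Ev 3: PC=6 idx=2 pred=N actual=T -> ctr[2]=2
Ev 4: PC=7 idx=3 pred=N actual=N -> ctr[3]=0
Ev 5: PC=6 idx=2 pred=T actual=T -> ctr[2]=3
Ev 6: PC=6 idx=2 pred=T actual=N -> ctr[2]=2
Ev 7: PC=1 idx=1 pred=N actual=N -> ctr[1]=0
Ev 8: PC=6 idx=2 pred=T actual=T -> ctr[2]=3
Ev 9: PC=7 idx=3 pred=N actual=N -> ctr[3]=0
Ev 10: PC=1 idx=1 pred=N actual=N -> ctr[1]=0
Ev 11: PC=1 idx=1 pred=N actual=N -> ctr[1]=0
Ev 12: PC=7 idx=3 pred=N actual=T -> ctr[3]=1
Ev 13: PC=6 idx=2 pred=T actual=N -> ctr[2]=2
Ev 14: PC=7 idx=3 pred=N actual=T -> ctr[3]=2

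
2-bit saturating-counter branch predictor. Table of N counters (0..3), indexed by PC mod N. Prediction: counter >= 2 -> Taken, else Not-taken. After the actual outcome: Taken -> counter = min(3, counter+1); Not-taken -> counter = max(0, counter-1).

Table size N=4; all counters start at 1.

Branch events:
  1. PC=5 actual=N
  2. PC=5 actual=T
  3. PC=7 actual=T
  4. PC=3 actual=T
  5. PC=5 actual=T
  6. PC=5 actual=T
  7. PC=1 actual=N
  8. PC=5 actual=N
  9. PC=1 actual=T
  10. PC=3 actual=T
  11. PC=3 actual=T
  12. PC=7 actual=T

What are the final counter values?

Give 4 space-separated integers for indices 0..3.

Answer: 1 2 1 3

Derivation:
Ev 1: PC=5 idx=1 pred=N actual=N -> ctr[1]=0
Ev 2: PC=5 idx=1 pred=N actual=T -> ctr[1]=1
Ev 3: PC=7 idx=3 pred=N actual=T -> ctr[3]=2
Ev 4: PC=3 idx=3 pred=T actual=T -> ctr[3]=3
Ev 5: PC=5 idx=1 pred=N actual=T -> ctr[1]=2
Ev 6: PC=5 idx=1 pred=T actual=T -> ctr[1]=3
Ev 7: PC=1 idx=1 pred=T actual=N -> ctr[1]=2
Ev 8: PC=5 idx=1 pred=T actual=N -> ctr[1]=1
Ev 9: PC=1 idx=1 pred=N actual=T -> ctr[1]=2
Ev 10: PC=3 idx=3 pred=T actual=T -> ctr[3]=3
Ev 11: PC=3 idx=3 pred=T actual=T -> ctr[3]=3
Ev 12: PC=7 idx=3 pred=T actual=T -> ctr[3]=3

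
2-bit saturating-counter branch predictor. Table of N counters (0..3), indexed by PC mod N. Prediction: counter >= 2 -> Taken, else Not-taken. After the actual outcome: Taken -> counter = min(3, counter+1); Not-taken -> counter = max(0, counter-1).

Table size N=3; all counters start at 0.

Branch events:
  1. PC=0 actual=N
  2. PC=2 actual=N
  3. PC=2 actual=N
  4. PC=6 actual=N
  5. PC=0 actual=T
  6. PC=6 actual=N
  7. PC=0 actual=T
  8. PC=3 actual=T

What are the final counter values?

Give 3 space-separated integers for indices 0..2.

Ev 1: PC=0 idx=0 pred=N actual=N -> ctr[0]=0
Ev 2: PC=2 idx=2 pred=N actual=N -> ctr[2]=0
Ev 3: PC=2 idx=2 pred=N actual=N -> ctr[2]=0
Ev 4: PC=6 idx=0 pred=N actual=N -> ctr[0]=0
Ev 5: PC=0 idx=0 pred=N actual=T -> ctr[0]=1
Ev 6: PC=6 idx=0 pred=N actual=N -> ctr[0]=0
Ev 7: PC=0 idx=0 pred=N actual=T -> ctr[0]=1
Ev 8: PC=3 idx=0 pred=N actual=T -> ctr[0]=2

Answer: 2 0 0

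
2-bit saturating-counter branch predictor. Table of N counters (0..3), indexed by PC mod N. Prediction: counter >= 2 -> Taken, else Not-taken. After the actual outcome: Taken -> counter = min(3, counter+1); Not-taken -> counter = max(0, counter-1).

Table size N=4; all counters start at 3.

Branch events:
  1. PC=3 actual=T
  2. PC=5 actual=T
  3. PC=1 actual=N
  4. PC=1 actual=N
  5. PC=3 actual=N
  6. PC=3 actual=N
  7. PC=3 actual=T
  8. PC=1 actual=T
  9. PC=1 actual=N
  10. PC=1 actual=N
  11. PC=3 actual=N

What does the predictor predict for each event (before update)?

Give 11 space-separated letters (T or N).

Answer: T T T T T T N N T N T

Derivation:
Ev 1: PC=3 idx=3 pred=T actual=T -> ctr[3]=3
Ev 2: PC=5 idx=1 pred=T actual=T -> ctr[1]=3
Ev 3: PC=1 idx=1 pred=T actual=N -> ctr[1]=2
Ev 4: PC=1 idx=1 pred=T actual=N -> ctr[1]=1
Ev 5: PC=3 idx=3 pred=T actual=N -> ctr[3]=2
Ev 6: PC=3 idx=3 pred=T actual=N -> ctr[3]=1
Ev 7: PC=3 idx=3 pred=N actual=T -> ctr[3]=2
Ev 8: PC=1 idx=1 pred=N actual=T -> ctr[1]=2
Ev 9: PC=1 idx=1 pred=T actual=N -> ctr[1]=1
Ev 10: PC=1 idx=1 pred=N actual=N -> ctr[1]=0
Ev 11: PC=3 idx=3 pred=T actual=N -> ctr[3]=1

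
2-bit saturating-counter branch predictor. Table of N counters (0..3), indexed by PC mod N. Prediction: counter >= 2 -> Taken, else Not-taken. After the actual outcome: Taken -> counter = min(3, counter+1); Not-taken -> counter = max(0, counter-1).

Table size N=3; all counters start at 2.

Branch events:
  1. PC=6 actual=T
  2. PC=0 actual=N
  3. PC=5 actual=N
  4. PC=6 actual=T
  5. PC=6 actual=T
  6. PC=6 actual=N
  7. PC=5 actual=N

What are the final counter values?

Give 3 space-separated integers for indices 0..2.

Ev 1: PC=6 idx=0 pred=T actual=T -> ctr[0]=3
Ev 2: PC=0 idx=0 pred=T actual=N -> ctr[0]=2
Ev 3: PC=5 idx=2 pred=T actual=N -> ctr[2]=1
Ev 4: PC=6 idx=0 pred=T actual=T -> ctr[0]=3
Ev 5: PC=6 idx=0 pred=T actual=T -> ctr[0]=3
Ev 6: PC=6 idx=0 pred=T actual=N -> ctr[0]=2
Ev 7: PC=5 idx=2 pred=N actual=N -> ctr[2]=0

Answer: 2 2 0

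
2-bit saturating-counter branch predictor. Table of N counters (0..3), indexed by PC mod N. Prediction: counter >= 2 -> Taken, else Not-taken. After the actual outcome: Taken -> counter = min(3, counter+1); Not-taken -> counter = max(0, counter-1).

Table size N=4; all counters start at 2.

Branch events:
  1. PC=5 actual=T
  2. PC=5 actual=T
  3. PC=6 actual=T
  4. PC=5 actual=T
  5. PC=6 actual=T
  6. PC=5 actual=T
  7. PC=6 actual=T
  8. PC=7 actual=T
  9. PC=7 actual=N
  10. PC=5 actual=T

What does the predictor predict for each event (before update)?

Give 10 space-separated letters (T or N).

Answer: T T T T T T T T T T

Derivation:
Ev 1: PC=5 idx=1 pred=T actual=T -> ctr[1]=3
Ev 2: PC=5 idx=1 pred=T actual=T -> ctr[1]=3
Ev 3: PC=6 idx=2 pred=T actual=T -> ctr[2]=3
Ev 4: PC=5 idx=1 pred=T actual=T -> ctr[1]=3
Ev 5: PC=6 idx=2 pred=T actual=T -> ctr[2]=3
Ev 6: PC=5 idx=1 pred=T actual=T -> ctr[1]=3
Ev 7: PC=6 idx=2 pred=T actual=T -> ctr[2]=3
Ev 8: PC=7 idx=3 pred=T actual=T -> ctr[3]=3
Ev 9: PC=7 idx=3 pred=T actual=N -> ctr[3]=2
Ev 10: PC=5 idx=1 pred=T actual=T -> ctr[1]=3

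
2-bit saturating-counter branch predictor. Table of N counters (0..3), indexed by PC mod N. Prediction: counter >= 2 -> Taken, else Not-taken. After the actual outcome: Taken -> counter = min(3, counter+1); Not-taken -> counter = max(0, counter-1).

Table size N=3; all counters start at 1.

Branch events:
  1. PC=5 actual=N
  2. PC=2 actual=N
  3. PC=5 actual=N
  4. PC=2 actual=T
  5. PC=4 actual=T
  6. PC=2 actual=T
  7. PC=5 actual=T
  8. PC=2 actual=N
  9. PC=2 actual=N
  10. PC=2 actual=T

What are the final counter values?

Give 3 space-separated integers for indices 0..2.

Ev 1: PC=5 idx=2 pred=N actual=N -> ctr[2]=0
Ev 2: PC=2 idx=2 pred=N actual=N -> ctr[2]=0
Ev 3: PC=5 idx=2 pred=N actual=N -> ctr[2]=0
Ev 4: PC=2 idx=2 pred=N actual=T -> ctr[2]=1
Ev 5: PC=4 idx=1 pred=N actual=T -> ctr[1]=2
Ev 6: PC=2 idx=2 pred=N actual=T -> ctr[2]=2
Ev 7: PC=5 idx=2 pred=T actual=T -> ctr[2]=3
Ev 8: PC=2 idx=2 pred=T actual=N -> ctr[2]=2
Ev 9: PC=2 idx=2 pred=T actual=N -> ctr[2]=1
Ev 10: PC=2 idx=2 pred=N actual=T -> ctr[2]=2

Answer: 1 2 2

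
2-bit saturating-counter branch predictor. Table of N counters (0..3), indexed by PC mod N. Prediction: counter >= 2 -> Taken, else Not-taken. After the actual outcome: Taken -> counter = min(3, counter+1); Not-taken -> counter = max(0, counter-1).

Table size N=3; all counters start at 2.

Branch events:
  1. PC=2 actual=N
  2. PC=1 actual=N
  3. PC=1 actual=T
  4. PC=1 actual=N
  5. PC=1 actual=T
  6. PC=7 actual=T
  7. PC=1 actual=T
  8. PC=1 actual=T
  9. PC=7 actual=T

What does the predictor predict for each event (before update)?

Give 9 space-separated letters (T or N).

Answer: T T N T N T T T T

Derivation:
Ev 1: PC=2 idx=2 pred=T actual=N -> ctr[2]=1
Ev 2: PC=1 idx=1 pred=T actual=N -> ctr[1]=1
Ev 3: PC=1 idx=1 pred=N actual=T -> ctr[1]=2
Ev 4: PC=1 idx=1 pred=T actual=N -> ctr[1]=1
Ev 5: PC=1 idx=1 pred=N actual=T -> ctr[1]=2
Ev 6: PC=7 idx=1 pred=T actual=T -> ctr[1]=3
Ev 7: PC=1 idx=1 pred=T actual=T -> ctr[1]=3
Ev 8: PC=1 idx=1 pred=T actual=T -> ctr[1]=3
Ev 9: PC=7 idx=1 pred=T actual=T -> ctr[1]=3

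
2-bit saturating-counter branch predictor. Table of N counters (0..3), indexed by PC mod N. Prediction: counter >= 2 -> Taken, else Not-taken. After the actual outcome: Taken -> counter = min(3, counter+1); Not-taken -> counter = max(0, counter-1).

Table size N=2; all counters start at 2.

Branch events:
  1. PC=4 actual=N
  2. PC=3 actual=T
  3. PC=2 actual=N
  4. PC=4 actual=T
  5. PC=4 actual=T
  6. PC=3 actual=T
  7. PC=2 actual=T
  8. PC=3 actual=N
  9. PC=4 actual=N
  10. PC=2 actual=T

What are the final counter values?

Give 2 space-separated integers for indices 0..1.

Answer: 3 2

Derivation:
Ev 1: PC=4 idx=0 pred=T actual=N -> ctr[0]=1
Ev 2: PC=3 idx=1 pred=T actual=T -> ctr[1]=3
Ev 3: PC=2 idx=0 pred=N actual=N -> ctr[0]=0
Ev 4: PC=4 idx=0 pred=N actual=T -> ctr[0]=1
Ev 5: PC=4 idx=0 pred=N actual=T -> ctr[0]=2
Ev 6: PC=3 idx=1 pred=T actual=T -> ctr[1]=3
Ev 7: PC=2 idx=0 pred=T actual=T -> ctr[0]=3
Ev 8: PC=3 idx=1 pred=T actual=N -> ctr[1]=2
Ev 9: PC=4 idx=0 pred=T actual=N -> ctr[0]=2
Ev 10: PC=2 idx=0 pred=T actual=T -> ctr[0]=3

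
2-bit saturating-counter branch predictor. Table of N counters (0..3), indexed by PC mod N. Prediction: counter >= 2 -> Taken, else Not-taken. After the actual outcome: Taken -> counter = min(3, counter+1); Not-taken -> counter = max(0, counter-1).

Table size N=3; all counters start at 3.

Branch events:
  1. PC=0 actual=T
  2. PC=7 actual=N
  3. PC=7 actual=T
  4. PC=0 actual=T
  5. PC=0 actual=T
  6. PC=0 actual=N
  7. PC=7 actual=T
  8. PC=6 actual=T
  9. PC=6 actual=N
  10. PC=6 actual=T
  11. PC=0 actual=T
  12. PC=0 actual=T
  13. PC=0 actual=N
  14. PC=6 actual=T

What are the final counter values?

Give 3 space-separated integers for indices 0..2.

Answer: 3 3 3

Derivation:
Ev 1: PC=0 idx=0 pred=T actual=T -> ctr[0]=3
Ev 2: PC=7 idx=1 pred=T actual=N -> ctr[1]=2
Ev 3: PC=7 idx=1 pred=T actual=T -> ctr[1]=3
Ev 4: PC=0 idx=0 pred=T actual=T -> ctr[0]=3
Ev 5: PC=0 idx=0 pred=T actual=T -> ctr[0]=3
Ev 6: PC=0 idx=0 pred=T actual=N -> ctr[0]=2
Ev 7: PC=7 idx=1 pred=T actual=T -> ctr[1]=3
Ev 8: PC=6 idx=0 pred=T actual=T -> ctr[0]=3
Ev 9: PC=6 idx=0 pred=T actual=N -> ctr[0]=2
Ev 10: PC=6 idx=0 pred=T actual=T -> ctr[0]=3
Ev 11: PC=0 idx=0 pred=T actual=T -> ctr[0]=3
Ev 12: PC=0 idx=0 pred=T actual=T -> ctr[0]=3
Ev 13: PC=0 idx=0 pred=T actual=N -> ctr[0]=2
Ev 14: PC=6 idx=0 pred=T actual=T -> ctr[0]=3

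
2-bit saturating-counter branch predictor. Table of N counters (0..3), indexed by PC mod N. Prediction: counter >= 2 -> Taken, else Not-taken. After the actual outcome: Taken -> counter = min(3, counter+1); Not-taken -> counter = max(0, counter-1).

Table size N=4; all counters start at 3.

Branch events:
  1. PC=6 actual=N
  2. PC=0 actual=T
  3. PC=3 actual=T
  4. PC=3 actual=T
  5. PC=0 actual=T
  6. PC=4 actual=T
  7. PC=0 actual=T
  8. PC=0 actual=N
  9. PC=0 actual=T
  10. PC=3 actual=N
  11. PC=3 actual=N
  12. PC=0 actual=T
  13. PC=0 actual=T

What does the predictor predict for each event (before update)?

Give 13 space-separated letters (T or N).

Ev 1: PC=6 idx=2 pred=T actual=N -> ctr[2]=2
Ev 2: PC=0 idx=0 pred=T actual=T -> ctr[0]=3
Ev 3: PC=3 idx=3 pred=T actual=T -> ctr[3]=3
Ev 4: PC=3 idx=3 pred=T actual=T -> ctr[3]=3
Ev 5: PC=0 idx=0 pred=T actual=T -> ctr[0]=3
Ev 6: PC=4 idx=0 pred=T actual=T -> ctr[0]=3
Ev 7: PC=0 idx=0 pred=T actual=T -> ctr[0]=3
Ev 8: PC=0 idx=0 pred=T actual=N -> ctr[0]=2
Ev 9: PC=0 idx=0 pred=T actual=T -> ctr[0]=3
Ev 10: PC=3 idx=3 pred=T actual=N -> ctr[3]=2
Ev 11: PC=3 idx=3 pred=T actual=N -> ctr[3]=1
Ev 12: PC=0 idx=0 pred=T actual=T -> ctr[0]=3
Ev 13: PC=0 idx=0 pred=T actual=T -> ctr[0]=3

Answer: T T T T T T T T T T T T T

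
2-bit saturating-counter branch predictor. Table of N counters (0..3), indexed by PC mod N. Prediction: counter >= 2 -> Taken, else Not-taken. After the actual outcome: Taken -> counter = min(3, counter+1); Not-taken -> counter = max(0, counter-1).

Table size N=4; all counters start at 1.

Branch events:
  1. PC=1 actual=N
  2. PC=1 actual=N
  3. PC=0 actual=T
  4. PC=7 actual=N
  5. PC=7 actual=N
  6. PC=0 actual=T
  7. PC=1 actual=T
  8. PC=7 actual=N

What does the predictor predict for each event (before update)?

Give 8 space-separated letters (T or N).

Ev 1: PC=1 idx=1 pred=N actual=N -> ctr[1]=0
Ev 2: PC=1 idx=1 pred=N actual=N -> ctr[1]=0
Ev 3: PC=0 idx=0 pred=N actual=T -> ctr[0]=2
Ev 4: PC=7 idx=3 pred=N actual=N -> ctr[3]=0
Ev 5: PC=7 idx=3 pred=N actual=N -> ctr[3]=0
Ev 6: PC=0 idx=0 pred=T actual=T -> ctr[0]=3
Ev 7: PC=1 idx=1 pred=N actual=T -> ctr[1]=1
Ev 8: PC=7 idx=3 pred=N actual=N -> ctr[3]=0

Answer: N N N N N T N N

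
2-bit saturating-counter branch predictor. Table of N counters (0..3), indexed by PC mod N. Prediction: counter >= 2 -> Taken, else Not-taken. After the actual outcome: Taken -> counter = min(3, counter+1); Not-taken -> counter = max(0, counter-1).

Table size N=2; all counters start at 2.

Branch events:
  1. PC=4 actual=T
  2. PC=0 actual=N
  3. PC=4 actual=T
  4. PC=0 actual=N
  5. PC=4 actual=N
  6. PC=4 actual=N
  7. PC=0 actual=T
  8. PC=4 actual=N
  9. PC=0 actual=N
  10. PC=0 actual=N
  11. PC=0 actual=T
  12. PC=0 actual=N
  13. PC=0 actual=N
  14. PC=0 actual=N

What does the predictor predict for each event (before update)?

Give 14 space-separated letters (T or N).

Ev 1: PC=4 idx=0 pred=T actual=T -> ctr[0]=3
Ev 2: PC=0 idx=0 pred=T actual=N -> ctr[0]=2
Ev 3: PC=4 idx=0 pred=T actual=T -> ctr[0]=3
Ev 4: PC=0 idx=0 pred=T actual=N -> ctr[0]=2
Ev 5: PC=4 idx=0 pred=T actual=N -> ctr[0]=1
Ev 6: PC=4 idx=0 pred=N actual=N -> ctr[0]=0
Ev 7: PC=0 idx=0 pred=N actual=T -> ctr[0]=1
Ev 8: PC=4 idx=0 pred=N actual=N -> ctr[0]=0
Ev 9: PC=0 idx=0 pred=N actual=N -> ctr[0]=0
Ev 10: PC=0 idx=0 pred=N actual=N -> ctr[0]=0
Ev 11: PC=0 idx=0 pred=N actual=T -> ctr[0]=1
Ev 12: PC=0 idx=0 pred=N actual=N -> ctr[0]=0
Ev 13: PC=0 idx=0 pred=N actual=N -> ctr[0]=0
Ev 14: PC=0 idx=0 pred=N actual=N -> ctr[0]=0

Answer: T T T T T N N N N N N N N N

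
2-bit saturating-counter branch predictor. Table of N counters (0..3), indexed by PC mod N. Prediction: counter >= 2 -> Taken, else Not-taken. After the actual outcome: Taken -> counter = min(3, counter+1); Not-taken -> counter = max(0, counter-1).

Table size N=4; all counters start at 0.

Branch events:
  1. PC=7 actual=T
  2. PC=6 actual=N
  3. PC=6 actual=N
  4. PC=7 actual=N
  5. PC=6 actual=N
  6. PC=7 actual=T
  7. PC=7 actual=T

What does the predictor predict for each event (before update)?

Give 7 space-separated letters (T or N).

Ev 1: PC=7 idx=3 pred=N actual=T -> ctr[3]=1
Ev 2: PC=6 idx=2 pred=N actual=N -> ctr[2]=0
Ev 3: PC=6 idx=2 pred=N actual=N -> ctr[2]=0
Ev 4: PC=7 idx=3 pred=N actual=N -> ctr[3]=0
Ev 5: PC=6 idx=2 pred=N actual=N -> ctr[2]=0
Ev 6: PC=7 idx=3 pred=N actual=T -> ctr[3]=1
Ev 7: PC=7 idx=3 pred=N actual=T -> ctr[3]=2

Answer: N N N N N N N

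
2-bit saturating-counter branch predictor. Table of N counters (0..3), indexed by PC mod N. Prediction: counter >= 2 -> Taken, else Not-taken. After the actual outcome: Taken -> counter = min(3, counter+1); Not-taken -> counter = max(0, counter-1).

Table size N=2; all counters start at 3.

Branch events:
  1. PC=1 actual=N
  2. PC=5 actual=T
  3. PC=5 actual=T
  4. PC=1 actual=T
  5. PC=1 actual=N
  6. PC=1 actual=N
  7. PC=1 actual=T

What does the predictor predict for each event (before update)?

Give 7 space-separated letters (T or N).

Ev 1: PC=1 idx=1 pred=T actual=N -> ctr[1]=2
Ev 2: PC=5 idx=1 pred=T actual=T -> ctr[1]=3
Ev 3: PC=5 idx=1 pred=T actual=T -> ctr[1]=3
Ev 4: PC=1 idx=1 pred=T actual=T -> ctr[1]=3
Ev 5: PC=1 idx=1 pred=T actual=N -> ctr[1]=2
Ev 6: PC=1 idx=1 pred=T actual=N -> ctr[1]=1
Ev 7: PC=1 idx=1 pred=N actual=T -> ctr[1]=2

Answer: T T T T T T N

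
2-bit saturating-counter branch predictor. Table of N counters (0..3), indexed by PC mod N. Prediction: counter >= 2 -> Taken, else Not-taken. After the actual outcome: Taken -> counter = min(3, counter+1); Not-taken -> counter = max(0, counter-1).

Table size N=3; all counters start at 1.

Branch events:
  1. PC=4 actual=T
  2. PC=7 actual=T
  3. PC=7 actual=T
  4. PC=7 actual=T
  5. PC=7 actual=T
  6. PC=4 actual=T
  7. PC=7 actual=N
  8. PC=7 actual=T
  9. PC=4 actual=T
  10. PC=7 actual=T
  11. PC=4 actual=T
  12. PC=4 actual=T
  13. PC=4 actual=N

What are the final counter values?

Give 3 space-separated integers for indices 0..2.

Ev 1: PC=4 idx=1 pred=N actual=T -> ctr[1]=2
Ev 2: PC=7 idx=1 pred=T actual=T -> ctr[1]=3
Ev 3: PC=7 idx=1 pred=T actual=T -> ctr[1]=3
Ev 4: PC=7 idx=1 pred=T actual=T -> ctr[1]=3
Ev 5: PC=7 idx=1 pred=T actual=T -> ctr[1]=3
Ev 6: PC=4 idx=1 pred=T actual=T -> ctr[1]=3
Ev 7: PC=7 idx=1 pred=T actual=N -> ctr[1]=2
Ev 8: PC=7 idx=1 pred=T actual=T -> ctr[1]=3
Ev 9: PC=4 idx=1 pred=T actual=T -> ctr[1]=3
Ev 10: PC=7 idx=1 pred=T actual=T -> ctr[1]=3
Ev 11: PC=4 idx=1 pred=T actual=T -> ctr[1]=3
Ev 12: PC=4 idx=1 pred=T actual=T -> ctr[1]=3
Ev 13: PC=4 idx=1 pred=T actual=N -> ctr[1]=2

Answer: 1 2 1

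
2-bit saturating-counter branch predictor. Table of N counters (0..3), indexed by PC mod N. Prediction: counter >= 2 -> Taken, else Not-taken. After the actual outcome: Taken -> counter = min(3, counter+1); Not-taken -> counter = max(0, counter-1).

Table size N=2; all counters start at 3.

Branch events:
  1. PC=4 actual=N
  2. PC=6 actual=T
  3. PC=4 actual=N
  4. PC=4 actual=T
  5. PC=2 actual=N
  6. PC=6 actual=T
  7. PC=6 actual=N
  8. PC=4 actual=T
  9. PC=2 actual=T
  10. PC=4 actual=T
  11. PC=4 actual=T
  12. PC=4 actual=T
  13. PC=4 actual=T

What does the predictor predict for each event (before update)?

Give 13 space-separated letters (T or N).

Answer: T T T T T T T T T T T T T

Derivation:
Ev 1: PC=4 idx=0 pred=T actual=N -> ctr[0]=2
Ev 2: PC=6 idx=0 pred=T actual=T -> ctr[0]=3
Ev 3: PC=4 idx=0 pred=T actual=N -> ctr[0]=2
Ev 4: PC=4 idx=0 pred=T actual=T -> ctr[0]=3
Ev 5: PC=2 idx=0 pred=T actual=N -> ctr[0]=2
Ev 6: PC=6 idx=0 pred=T actual=T -> ctr[0]=3
Ev 7: PC=6 idx=0 pred=T actual=N -> ctr[0]=2
Ev 8: PC=4 idx=0 pred=T actual=T -> ctr[0]=3
Ev 9: PC=2 idx=0 pred=T actual=T -> ctr[0]=3
Ev 10: PC=4 idx=0 pred=T actual=T -> ctr[0]=3
Ev 11: PC=4 idx=0 pred=T actual=T -> ctr[0]=3
Ev 12: PC=4 idx=0 pred=T actual=T -> ctr[0]=3
Ev 13: PC=4 idx=0 pred=T actual=T -> ctr[0]=3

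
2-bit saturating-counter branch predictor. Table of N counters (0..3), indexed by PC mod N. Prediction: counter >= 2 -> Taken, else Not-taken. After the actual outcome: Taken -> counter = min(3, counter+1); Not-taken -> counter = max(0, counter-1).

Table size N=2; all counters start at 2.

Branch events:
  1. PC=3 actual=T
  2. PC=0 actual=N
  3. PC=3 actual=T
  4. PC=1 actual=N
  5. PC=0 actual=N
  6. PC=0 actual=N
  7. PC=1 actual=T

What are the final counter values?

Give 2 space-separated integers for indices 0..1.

Answer: 0 3

Derivation:
Ev 1: PC=3 idx=1 pred=T actual=T -> ctr[1]=3
Ev 2: PC=0 idx=0 pred=T actual=N -> ctr[0]=1
Ev 3: PC=3 idx=1 pred=T actual=T -> ctr[1]=3
Ev 4: PC=1 idx=1 pred=T actual=N -> ctr[1]=2
Ev 5: PC=0 idx=0 pred=N actual=N -> ctr[0]=0
Ev 6: PC=0 idx=0 pred=N actual=N -> ctr[0]=0
Ev 7: PC=1 idx=1 pred=T actual=T -> ctr[1]=3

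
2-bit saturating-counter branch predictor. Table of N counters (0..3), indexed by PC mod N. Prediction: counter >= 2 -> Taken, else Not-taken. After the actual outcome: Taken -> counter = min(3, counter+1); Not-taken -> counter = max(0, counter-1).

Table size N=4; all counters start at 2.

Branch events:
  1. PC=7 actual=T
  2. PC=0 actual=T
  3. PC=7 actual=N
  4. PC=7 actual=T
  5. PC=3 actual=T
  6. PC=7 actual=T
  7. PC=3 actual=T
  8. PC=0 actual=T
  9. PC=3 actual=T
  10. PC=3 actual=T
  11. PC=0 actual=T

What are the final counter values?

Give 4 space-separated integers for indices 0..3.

Ev 1: PC=7 idx=3 pred=T actual=T -> ctr[3]=3
Ev 2: PC=0 idx=0 pred=T actual=T -> ctr[0]=3
Ev 3: PC=7 idx=3 pred=T actual=N -> ctr[3]=2
Ev 4: PC=7 idx=3 pred=T actual=T -> ctr[3]=3
Ev 5: PC=3 idx=3 pred=T actual=T -> ctr[3]=3
Ev 6: PC=7 idx=3 pred=T actual=T -> ctr[3]=3
Ev 7: PC=3 idx=3 pred=T actual=T -> ctr[3]=3
Ev 8: PC=0 idx=0 pred=T actual=T -> ctr[0]=3
Ev 9: PC=3 idx=3 pred=T actual=T -> ctr[3]=3
Ev 10: PC=3 idx=3 pred=T actual=T -> ctr[3]=3
Ev 11: PC=0 idx=0 pred=T actual=T -> ctr[0]=3

Answer: 3 2 2 3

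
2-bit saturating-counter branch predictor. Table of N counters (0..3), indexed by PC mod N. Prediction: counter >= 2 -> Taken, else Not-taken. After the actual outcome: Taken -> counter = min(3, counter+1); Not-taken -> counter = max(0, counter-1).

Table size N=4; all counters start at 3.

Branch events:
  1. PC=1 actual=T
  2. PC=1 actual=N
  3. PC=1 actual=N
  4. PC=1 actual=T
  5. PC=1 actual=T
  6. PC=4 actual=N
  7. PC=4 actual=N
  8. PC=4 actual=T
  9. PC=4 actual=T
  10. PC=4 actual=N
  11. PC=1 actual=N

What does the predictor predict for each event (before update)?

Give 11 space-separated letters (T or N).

Answer: T T T N T T T N T T T

Derivation:
Ev 1: PC=1 idx=1 pred=T actual=T -> ctr[1]=3
Ev 2: PC=1 idx=1 pred=T actual=N -> ctr[1]=2
Ev 3: PC=1 idx=1 pred=T actual=N -> ctr[1]=1
Ev 4: PC=1 idx=1 pred=N actual=T -> ctr[1]=2
Ev 5: PC=1 idx=1 pred=T actual=T -> ctr[1]=3
Ev 6: PC=4 idx=0 pred=T actual=N -> ctr[0]=2
Ev 7: PC=4 idx=0 pred=T actual=N -> ctr[0]=1
Ev 8: PC=4 idx=0 pred=N actual=T -> ctr[0]=2
Ev 9: PC=4 idx=0 pred=T actual=T -> ctr[0]=3
Ev 10: PC=4 idx=0 pred=T actual=N -> ctr[0]=2
Ev 11: PC=1 idx=1 pred=T actual=N -> ctr[1]=2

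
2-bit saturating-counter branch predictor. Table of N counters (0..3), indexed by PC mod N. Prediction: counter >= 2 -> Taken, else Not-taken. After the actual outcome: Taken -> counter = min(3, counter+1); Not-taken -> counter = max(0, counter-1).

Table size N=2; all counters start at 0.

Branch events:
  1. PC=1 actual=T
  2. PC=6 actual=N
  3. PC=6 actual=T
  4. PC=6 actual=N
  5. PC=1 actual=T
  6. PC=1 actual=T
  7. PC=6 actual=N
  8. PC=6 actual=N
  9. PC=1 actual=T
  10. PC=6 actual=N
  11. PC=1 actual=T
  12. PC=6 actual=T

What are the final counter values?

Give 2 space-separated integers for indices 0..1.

Answer: 1 3

Derivation:
Ev 1: PC=1 idx=1 pred=N actual=T -> ctr[1]=1
Ev 2: PC=6 idx=0 pred=N actual=N -> ctr[0]=0
Ev 3: PC=6 idx=0 pred=N actual=T -> ctr[0]=1
Ev 4: PC=6 idx=0 pred=N actual=N -> ctr[0]=0
Ev 5: PC=1 idx=1 pred=N actual=T -> ctr[1]=2
Ev 6: PC=1 idx=1 pred=T actual=T -> ctr[1]=3
Ev 7: PC=6 idx=0 pred=N actual=N -> ctr[0]=0
Ev 8: PC=6 idx=0 pred=N actual=N -> ctr[0]=0
Ev 9: PC=1 idx=1 pred=T actual=T -> ctr[1]=3
Ev 10: PC=6 idx=0 pred=N actual=N -> ctr[0]=0
Ev 11: PC=1 idx=1 pred=T actual=T -> ctr[1]=3
Ev 12: PC=6 idx=0 pred=N actual=T -> ctr[0]=1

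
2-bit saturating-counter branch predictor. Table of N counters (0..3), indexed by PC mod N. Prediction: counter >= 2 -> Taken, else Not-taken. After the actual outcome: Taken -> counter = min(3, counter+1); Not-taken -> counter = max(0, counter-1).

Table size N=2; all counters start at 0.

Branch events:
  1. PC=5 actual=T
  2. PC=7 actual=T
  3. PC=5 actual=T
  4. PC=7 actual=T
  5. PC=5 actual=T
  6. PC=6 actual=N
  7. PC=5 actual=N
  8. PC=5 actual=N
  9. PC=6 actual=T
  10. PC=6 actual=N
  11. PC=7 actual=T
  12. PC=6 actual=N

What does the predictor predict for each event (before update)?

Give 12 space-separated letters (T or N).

Ev 1: PC=5 idx=1 pred=N actual=T -> ctr[1]=1
Ev 2: PC=7 idx=1 pred=N actual=T -> ctr[1]=2
Ev 3: PC=5 idx=1 pred=T actual=T -> ctr[1]=3
Ev 4: PC=7 idx=1 pred=T actual=T -> ctr[1]=3
Ev 5: PC=5 idx=1 pred=T actual=T -> ctr[1]=3
Ev 6: PC=6 idx=0 pred=N actual=N -> ctr[0]=0
Ev 7: PC=5 idx=1 pred=T actual=N -> ctr[1]=2
Ev 8: PC=5 idx=1 pred=T actual=N -> ctr[1]=1
Ev 9: PC=6 idx=0 pred=N actual=T -> ctr[0]=1
Ev 10: PC=6 idx=0 pred=N actual=N -> ctr[0]=0
Ev 11: PC=7 idx=1 pred=N actual=T -> ctr[1]=2
Ev 12: PC=6 idx=0 pred=N actual=N -> ctr[0]=0

Answer: N N T T T N T T N N N N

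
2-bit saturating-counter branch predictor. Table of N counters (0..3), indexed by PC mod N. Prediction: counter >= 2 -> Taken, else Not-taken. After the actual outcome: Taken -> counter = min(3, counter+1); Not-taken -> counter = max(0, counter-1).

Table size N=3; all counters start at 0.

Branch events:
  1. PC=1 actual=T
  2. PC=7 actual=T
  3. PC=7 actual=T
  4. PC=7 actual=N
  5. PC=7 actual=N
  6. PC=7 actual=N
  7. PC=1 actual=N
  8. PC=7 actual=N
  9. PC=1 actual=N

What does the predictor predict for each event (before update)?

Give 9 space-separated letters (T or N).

Answer: N N T T T N N N N

Derivation:
Ev 1: PC=1 idx=1 pred=N actual=T -> ctr[1]=1
Ev 2: PC=7 idx=1 pred=N actual=T -> ctr[1]=2
Ev 3: PC=7 idx=1 pred=T actual=T -> ctr[1]=3
Ev 4: PC=7 idx=1 pred=T actual=N -> ctr[1]=2
Ev 5: PC=7 idx=1 pred=T actual=N -> ctr[1]=1
Ev 6: PC=7 idx=1 pred=N actual=N -> ctr[1]=0
Ev 7: PC=1 idx=1 pred=N actual=N -> ctr[1]=0
Ev 8: PC=7 idx=1 pred=N actual=N -> ctr[1]=0
Ev 9: PC=1 idx=1 pred=N actual=N -> ctr[1]=0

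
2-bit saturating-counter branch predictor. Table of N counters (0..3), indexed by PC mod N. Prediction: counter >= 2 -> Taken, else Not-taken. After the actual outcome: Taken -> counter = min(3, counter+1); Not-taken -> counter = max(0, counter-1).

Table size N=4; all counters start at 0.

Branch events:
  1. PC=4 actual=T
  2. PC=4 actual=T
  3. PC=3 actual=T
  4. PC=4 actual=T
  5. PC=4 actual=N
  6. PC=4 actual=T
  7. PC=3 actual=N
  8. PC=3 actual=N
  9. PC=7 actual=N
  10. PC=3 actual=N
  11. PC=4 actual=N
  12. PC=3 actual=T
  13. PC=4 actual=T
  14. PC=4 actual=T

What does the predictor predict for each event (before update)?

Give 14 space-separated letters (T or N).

Ev 1: PC=4 idx=0 pred=N actual=T -> ctr[0]=1
Ev 2: PC=4 idx=0 pred=N actual=T -> ctr[0]=2
Ev 3: PC=3 idx=3 pred=N actual=T -> ctr[3]=1
Ev 4: PC=4 idx=0 pred=T actual=T -> ctr[0]=3
Ev 5: PC=4 idx=0 pred=T actual=N -> ctr[0]=2
Ev 6: PC=4 idx=0 pred=T actual=T -> ctr[0]=3
Ev 7: PC=3 idx=3 pred=N actual=N -> ctr[3]=0
Ev 8: PC=3 idx=3 pred=N actual=N -> ctr[3]=0
Ev 9: PC=7 idx=3 pred=N actual=N -> ctr[3]=0
Ev 10: PC=3 idx=3 pred=N actual=N -> ctr[3]=0
Ev 11: PC=4 idx=0 pred=T actual=N -> ctr[0]=2
Ev 12: PC=3 idx=3 pred=N actual=T -> ctr[3]=1
Ev 13: PC=4 idx=0 pred=T actual=T -> ctr[0]=3
Ev 14: PC=4 idx=0 pred=T actual=T -> ctr[0]=3

Answer: N N N T T T N N N N T N T T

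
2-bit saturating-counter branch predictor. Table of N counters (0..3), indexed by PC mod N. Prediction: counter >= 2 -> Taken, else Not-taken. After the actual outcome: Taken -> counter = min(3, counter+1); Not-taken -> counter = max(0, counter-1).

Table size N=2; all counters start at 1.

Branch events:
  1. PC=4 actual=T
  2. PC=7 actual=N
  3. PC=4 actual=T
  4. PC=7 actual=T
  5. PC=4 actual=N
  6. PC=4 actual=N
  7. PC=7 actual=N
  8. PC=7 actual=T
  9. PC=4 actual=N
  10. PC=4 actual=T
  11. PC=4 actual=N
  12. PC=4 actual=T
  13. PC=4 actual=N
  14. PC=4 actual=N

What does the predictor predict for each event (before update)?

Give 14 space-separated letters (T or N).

Answer: N N T N T T N N N N N N N N

Derivation:
Ev 1: PC=4 idx=0 pred=N actual=T -> ctr[0]=2
Ev 2: PC=7 idx=1 pred=N actual=N -> ctr[1]=0
Ev 3: PC=4 idx=0 pred=T actual=T -> ctr[0]=3
Ev 4: PC=7 idx=1 pred=N actual=T -> ctr[1]=1
Ev 5: PC=4 idx=0 pred=T actual=N -> ctr[0]=2
Ev 6: PC=4 idx=0 pred=T actual=N -> ctr[0]=1
Ev 7: PC=7 idx=1 pred=N actual=N -> ctr[1]=0
Ev 8: PC=7 idx=1 pred=N actual=T -> ctr[1]=1
Ev 9: PC=4 idx=0 pred=N actual=N -> ctr[0]=0
Ev 10: PC=4 idx=0 pred=N actual=T -> ctr[0]=1
Ev 11: PC=4 idx=0 pred=N actual=N -> ctr[0]=0
Ev 12: PC=4 idx=0 pred=N actual=T -> ctr[0]=1
Ev 13: PC=4 idx=0 pred=N actual=N -> ctr[0]=0
Ev 14: PC=4 idx=0 pred=N actual=N -> ctr[0]=0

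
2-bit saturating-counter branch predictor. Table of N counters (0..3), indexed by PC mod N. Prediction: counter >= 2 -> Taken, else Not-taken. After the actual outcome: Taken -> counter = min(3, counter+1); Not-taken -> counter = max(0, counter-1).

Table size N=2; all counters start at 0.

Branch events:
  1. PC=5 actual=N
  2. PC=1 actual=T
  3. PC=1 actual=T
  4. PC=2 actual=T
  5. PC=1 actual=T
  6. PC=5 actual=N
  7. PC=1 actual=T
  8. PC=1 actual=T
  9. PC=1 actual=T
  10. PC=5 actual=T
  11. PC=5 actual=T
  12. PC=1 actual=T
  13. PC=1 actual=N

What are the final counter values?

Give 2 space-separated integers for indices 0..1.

Ev 1: PC=5 idx=1 pred=N actual=N -> ctr[1]=0
Ev 2: PC=1 idx=1 pred=N actual=T -> ctr[1]=1
Ev 3: PC=1 idx=1 pred=N actual=T -> ctr[1]=2
Ev 4: PC=2 idx=0 pred=N actual=T -> ctr[0]=1
Ev 5: PC=1 idx=1 pred=T actual=T -> ctr[1]=3
Ev 6: PC=5 idx=1 pred=T actual=N -> ctr[1]=2
Ev 7: PC=1 idx=1 pred=T actual=T -> ctr[1]=3
Ev 8: PC=1 idx=1 pred=T actual=T -> ctr[1]=3
Ev 9: PC=1 idx=1 pred=T actual=T -> ctr[1]=3
Ev 10: PC=5 idx=1 pred=T actual=T -> ctr[1]=3
Ev 11: PC=5 idx=1 pred=T actual=T -> ctr[1]=3
Ev 12: PC=1 idx=1 pred=T actual=T -> ctr[1]=3
Ev 13: PC=1 idx=1 pred=T actual=N -> ctr[1]=2

Answer: 1 2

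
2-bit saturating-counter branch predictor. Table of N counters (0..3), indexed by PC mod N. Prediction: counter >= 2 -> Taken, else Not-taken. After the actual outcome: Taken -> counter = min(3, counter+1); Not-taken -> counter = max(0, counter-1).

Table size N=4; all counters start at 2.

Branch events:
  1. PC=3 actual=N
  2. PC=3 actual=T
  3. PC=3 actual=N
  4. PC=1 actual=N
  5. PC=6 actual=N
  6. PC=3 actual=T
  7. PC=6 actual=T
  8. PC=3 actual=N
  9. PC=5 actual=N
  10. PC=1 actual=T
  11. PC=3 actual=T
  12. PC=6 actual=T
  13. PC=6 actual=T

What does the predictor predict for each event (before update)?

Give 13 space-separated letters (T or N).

Answer: T N T T T N N T N N N T T

Derivation:
Ev 1: PC=3 idx=3 pred=T actual=N -> ctr[3]=1
Ev 2: PC=3 idx=3 pred=N actual=T -> ctr[3]=2
Ev 3: PC=3 idx=3 pred=T actual=N -> ctr[3]=1
Ev 4: PC=1 idx=1 pred=T actual=N -> ctr[1]=1
Ev 5: PC=6 idx=2 pred=T actual=N -> ctr[2]=1
Ev 6: PC=3 idx=3 pred=N actual=T -> ctr[3]=2
Ev 7: PC=6 idx=2 pred=N actual=T -> ctr[2]=2
Ev 8: PC=3 idx=3 pred=T actual=N -> ctr[3]=1
Ev 9: PC=5 idx=1 pred=N actual=N -> ctr[1]=0
Ev 10: PC=1 idx=1 pred=N actual=T -> ctr[1]=1
Ev 11: PC=3 idx=3 pred=N actual=T -> ctr[3]=2
Ev 12: PC=6 idx=2 pred=T actual=T -> ctr[2]=3
Ev 13: PC=6 idx=2 pred=T actual=T -> ctr[2]=3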